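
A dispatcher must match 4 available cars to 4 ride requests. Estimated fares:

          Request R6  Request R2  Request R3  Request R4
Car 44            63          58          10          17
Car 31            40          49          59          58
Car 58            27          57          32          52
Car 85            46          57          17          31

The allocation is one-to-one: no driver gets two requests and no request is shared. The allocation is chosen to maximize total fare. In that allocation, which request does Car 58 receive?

Car 58 receives Request R4.

Optimal: Car 44→Request R6 ($63), Car 31→Request R3 ($59), Car 58→Request R4 ($52), Car 85→Request R2 ($57) — total 63+59+52+57 = $231.
Column-greedy (each request in turn goes to its best remaining driver) gives $210, worse by 21.
Car 58's own top request is Request R2 ($57), but forcing Car 58→Request R2 and reassigning the rest optimally gives only $210 — worse by 21.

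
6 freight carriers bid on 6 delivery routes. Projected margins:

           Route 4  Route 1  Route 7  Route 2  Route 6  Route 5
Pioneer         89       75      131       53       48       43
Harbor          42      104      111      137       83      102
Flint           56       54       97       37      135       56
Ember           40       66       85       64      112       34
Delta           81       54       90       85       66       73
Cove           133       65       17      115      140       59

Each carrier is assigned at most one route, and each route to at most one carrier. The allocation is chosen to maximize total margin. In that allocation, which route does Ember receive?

Ember receives Route 1.

This is a one-to-one assignment (maximum-weight bipartite matching).
Optimal: Pioneer→Route 7 ($131k), Harbor→Route 2 ($137k), Flint→Route 6 ($135k), Ember→Route 1 ($66k), Delta→Route 5 ($73k), Cove→Route 4 ($133k) — total 131+137+135+66+73+133 = $675k.
Column-greedy (each route in turn goes to its best remaining carrier) gives $622k, worse by 53.
Next-best assignment: Pioneer→Route 7, Harbor→Route 5, Flint→Route 6, Ember→Route 1, Delta→Route 2, Cove→Route 4 = $652k.
Ember's own top route is Route 6 ($112k), but forcing Ember→Route 6 and reassigning the rest optimally gives only $640k — worse by 35.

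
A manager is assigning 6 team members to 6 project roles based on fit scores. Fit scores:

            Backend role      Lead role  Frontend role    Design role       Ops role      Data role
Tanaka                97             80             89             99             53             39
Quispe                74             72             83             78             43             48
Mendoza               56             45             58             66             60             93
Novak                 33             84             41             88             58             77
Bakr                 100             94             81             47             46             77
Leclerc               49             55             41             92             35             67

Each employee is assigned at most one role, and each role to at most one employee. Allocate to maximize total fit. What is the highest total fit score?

Maximum total: 517 pts

This is a one-to-one assignment (maximum-weight bipartite matching).
Optimal: Tanaka→Backend role (97 pts), Quispe→Frontend role (83 pts), Mendoza→Data role (93 pts), Novak→Ops role (58 pts), Bakr→Lead role (94 pts), Leclerc→Design role (92 pts) — total 97+83+93+58+94+92 = 517 pts.
Max-entry greedy (repeatedly take the single best remaining cell) gives 494 pts, worse by 23.
Next-best assignment: Tanaka→Lead role, Quispe→Frontend role, Mendoza→Data role, Novak→Ops role, Bakr→Backend role, Leclerc→Design role = 506 pts.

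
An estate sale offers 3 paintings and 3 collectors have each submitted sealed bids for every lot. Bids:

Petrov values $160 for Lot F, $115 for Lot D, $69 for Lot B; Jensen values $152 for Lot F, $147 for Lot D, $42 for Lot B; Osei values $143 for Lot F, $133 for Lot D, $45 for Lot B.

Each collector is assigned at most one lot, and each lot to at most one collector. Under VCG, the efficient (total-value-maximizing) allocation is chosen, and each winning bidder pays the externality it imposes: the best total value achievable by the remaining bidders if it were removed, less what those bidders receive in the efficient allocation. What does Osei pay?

Osei pays $91.

Efficient allocation: Petrov→Lot B ($69), Jensen→Lot D ($147), Osei→Lot F ($143); total welfare W = $359.
Osei receives Lot F at value $143, so the others get W − 143 = $216.
Without Osei: best allocation of the remaining 2 bidders over all 3 lots is Petrov→Lot F ($160), Jensen→Lot D ($147), total $307.
VCG payment = (others' best without Osei) − (others' welfare with Osei) = 307 − 216 = $91.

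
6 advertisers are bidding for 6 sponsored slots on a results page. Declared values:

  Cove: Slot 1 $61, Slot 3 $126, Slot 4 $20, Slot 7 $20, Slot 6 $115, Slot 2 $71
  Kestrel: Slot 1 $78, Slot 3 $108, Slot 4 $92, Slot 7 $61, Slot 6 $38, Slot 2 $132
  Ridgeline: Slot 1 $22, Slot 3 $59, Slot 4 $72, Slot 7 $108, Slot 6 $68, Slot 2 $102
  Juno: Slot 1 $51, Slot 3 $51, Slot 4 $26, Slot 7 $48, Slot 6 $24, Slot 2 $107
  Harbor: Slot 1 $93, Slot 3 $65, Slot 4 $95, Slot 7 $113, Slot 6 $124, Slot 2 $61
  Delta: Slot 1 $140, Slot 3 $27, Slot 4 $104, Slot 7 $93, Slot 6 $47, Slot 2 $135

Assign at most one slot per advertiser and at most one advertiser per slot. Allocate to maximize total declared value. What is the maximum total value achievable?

Optimal: Cove→Slot 3 ($126), Kestrel→Slot 4 ($92), Ridgeline→Slot 7 ($108), Juno→Slot 2 ($107), Harbor→Slot 6 ($124), Delta→Slot 1 ($140) — total 126+92+108+107+124+140 = $697.
Max-entry greedy (repeatedly take the single best remaining cell) gives $656, worse by 41.
Next-best assignment: Cove→Slot 6, Kestrel→Slot 3, Ridgeline→Slot 7, Juno→Slot 2, Harbor→Slot 4, Delta→Slot 1 = $673.

Maximum total: $697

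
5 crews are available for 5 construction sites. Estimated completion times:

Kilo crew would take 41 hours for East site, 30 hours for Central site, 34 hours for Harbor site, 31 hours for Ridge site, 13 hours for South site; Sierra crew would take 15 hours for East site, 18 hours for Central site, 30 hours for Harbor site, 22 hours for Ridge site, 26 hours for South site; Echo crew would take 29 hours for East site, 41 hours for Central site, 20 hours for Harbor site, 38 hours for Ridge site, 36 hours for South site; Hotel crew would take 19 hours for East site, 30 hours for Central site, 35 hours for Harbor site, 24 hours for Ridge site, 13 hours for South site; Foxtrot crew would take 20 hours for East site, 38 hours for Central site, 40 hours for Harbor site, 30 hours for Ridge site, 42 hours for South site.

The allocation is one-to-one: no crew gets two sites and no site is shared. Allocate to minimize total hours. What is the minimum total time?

Min total: 95 hours

Optimal: Kilo crew→South site (13 hours), Sierra crew→Central site (18 hours), Echo crew→Harbor site (20 hours), Hotel crew→Ridge site (24 hours), Foxtrot crew→East site (20 hours) — total 13+18+20+24+20 = 95 hours.
Column-greedy (each site in turn goes to its cheapest remaining crew) gives 131 hours, worse by 36.
Every other assignment is strictly worse.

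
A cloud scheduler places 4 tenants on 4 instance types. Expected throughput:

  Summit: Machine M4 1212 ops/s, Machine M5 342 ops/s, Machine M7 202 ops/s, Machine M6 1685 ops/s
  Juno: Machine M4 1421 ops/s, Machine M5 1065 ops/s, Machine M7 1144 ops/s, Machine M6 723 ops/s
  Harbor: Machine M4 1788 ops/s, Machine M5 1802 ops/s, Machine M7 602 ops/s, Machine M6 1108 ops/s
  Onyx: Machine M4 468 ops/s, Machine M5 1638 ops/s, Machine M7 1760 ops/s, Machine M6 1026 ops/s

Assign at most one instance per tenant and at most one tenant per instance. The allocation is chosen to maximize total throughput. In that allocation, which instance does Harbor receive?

Harbor receives Machine M5.

Optimal: Summit→Machine M6 (1685 ops/s), Juno→Machine M4 (1421 ops/s), Harbor→Machine M5 (1802 ops/s), Onyx→Machine M7 (1760 ops/s) — total 1685+1421+1802+1760 = 6668 ops/s.
Next-best assignment: Summit→Machine M6, Juno→Machine M5, Harbor→Machine M4, Onyx→Machine M7 = 6298 ops/s.
Swapping Juno↔Harbor (Juno→Machine M5 1065 ops/s, Harbor→Machine M4 1788 ops/s) loses 370.
No other one-to-one assignment exceeds 6668 ops/s.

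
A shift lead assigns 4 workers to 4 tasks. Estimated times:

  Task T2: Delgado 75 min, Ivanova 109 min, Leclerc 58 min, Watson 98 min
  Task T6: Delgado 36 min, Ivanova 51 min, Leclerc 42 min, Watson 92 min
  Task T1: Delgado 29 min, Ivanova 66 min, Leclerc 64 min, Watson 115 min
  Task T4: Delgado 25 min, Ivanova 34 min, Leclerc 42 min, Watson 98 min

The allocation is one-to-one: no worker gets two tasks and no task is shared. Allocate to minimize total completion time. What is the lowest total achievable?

Minimum total: 203 min

This is the linear assignment problem.
Optimal: Delgado→Task T1 (29 min), Ivanova→Task T4 (34 min), Leclerc→Task T6 (42 min), Watson→Task T2 (98 min) — total 29+34+42+98 = 203 min.
Column-greedy (each task in turn goes to its cheapest remaining worker) gives 258 min, worse by 55.
No other one-to-one assignment undercuts 203 min.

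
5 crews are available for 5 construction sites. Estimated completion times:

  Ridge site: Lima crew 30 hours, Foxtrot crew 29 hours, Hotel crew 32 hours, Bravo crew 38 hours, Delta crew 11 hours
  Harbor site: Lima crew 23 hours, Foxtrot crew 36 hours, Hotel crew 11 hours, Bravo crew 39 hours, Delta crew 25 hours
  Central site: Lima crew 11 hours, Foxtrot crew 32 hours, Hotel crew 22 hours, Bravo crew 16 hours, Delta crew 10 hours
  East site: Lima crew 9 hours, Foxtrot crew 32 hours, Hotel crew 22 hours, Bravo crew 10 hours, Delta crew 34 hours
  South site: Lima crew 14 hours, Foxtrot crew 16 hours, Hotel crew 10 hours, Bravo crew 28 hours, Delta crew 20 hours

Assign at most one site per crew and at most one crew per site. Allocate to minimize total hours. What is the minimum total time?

Min total: 59 hours

Optimal: Lima crew→Central site (11 hours), Foxtrot crew→South site (16 hours), Hotel crew→Harbor site (11 hours), Bravo crew→East site (10 hours), Delta crew→Ridge site (11 hours) — total 11+16+11+10+11 = 59 hours.
Min-entry greedy (repeatedly take the single cheapest remaining cell) gives 97 hours, worse by 38.
Next-best assignment: Lima crew→East site, Foxtrot crew→South site, Hotel crew→Harbor site, Bravo crew→Central site, Delta crew→Ridge site = 63 hours.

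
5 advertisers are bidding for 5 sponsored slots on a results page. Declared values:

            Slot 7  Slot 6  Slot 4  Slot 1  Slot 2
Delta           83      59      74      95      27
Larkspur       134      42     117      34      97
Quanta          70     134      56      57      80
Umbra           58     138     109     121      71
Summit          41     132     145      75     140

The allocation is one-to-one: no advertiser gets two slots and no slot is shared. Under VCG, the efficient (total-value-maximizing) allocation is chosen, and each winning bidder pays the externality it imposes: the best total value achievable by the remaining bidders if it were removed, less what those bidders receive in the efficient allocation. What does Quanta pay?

Efficient allocation: Delta→Slot 1 ($95), Larkspur→Slot 7 ($134), Quanta→Slot 6 ($134), Umbra→Slot 4 ($109), Summit→Slot 2 ($140); total welfare W = $612.
Quanta receives Slot 6 at value $134, so the others get W − 134 = $478.
Without Quanta: best allocation of the remaining 4 bidders over all 5 slots is Delta→Slot 1 ($95), Larkspur→Slot 7 ($134), Umbra→Slot 6 ($138), Summit→Slot 4 ($145), total $512.
VCG payment = (others' best without Quanta) − (others' welfare with Quanta) = 512 − 478 = $34.

Quanta pays $34.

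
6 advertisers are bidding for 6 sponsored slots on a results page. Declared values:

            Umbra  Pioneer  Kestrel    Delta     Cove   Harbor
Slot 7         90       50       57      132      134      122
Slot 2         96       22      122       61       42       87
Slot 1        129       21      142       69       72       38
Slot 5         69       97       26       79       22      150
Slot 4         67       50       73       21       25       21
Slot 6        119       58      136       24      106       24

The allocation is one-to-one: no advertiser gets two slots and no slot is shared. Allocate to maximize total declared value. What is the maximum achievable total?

Optimal: Umbra→Slot 1 ($129), Pioneer→Slot 4 ($50), Kestrel→Slot 2 ($122), Delta→Slot 7 ($132), Cove→Slot 6 ($106), Harbor→Slot 5 ($150) — total 129+50+122+132+106+150 = $689.
Max-entry greedy (repeatedly take the single best remaining cell) gives $656, worse by 33.
Next-best assignment: Umbra→Slot 2, Pioneer→Slot 4, Kestrel→Slot 1, Delta→Slot 7, Cove→Slot 6, Harbor→Slot 5 = $676.
Every other assignment is strictly worse.

Maximum total: $689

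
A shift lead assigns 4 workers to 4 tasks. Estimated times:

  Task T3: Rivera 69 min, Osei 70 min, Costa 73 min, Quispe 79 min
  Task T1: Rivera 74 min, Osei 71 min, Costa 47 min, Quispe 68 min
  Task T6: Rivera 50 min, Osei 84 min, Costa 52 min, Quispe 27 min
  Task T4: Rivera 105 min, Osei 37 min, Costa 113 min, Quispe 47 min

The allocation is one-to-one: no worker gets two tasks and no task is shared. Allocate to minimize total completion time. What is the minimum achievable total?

Minimum total: 180 min

This is a one-to-one assignment (minimum-cost bipartite matching).
Optimal: Rivera→Task T3 (69 min), Osei→Task T4 (37 min), Costa→Task T1 (47 min), Quispe→Task T6 (27 min) — total 69+37+47+27 = 180 min.
Row-greedy (each worker in turn takes its cheapest remaining task) gives 213 min, worse by 33.
Next-best assignment: Rivera→Task T1, Osei→Task T4, Costa→Task T3, Quispe→Task T6 = 211 min.
Swapping Quispe↔Osei (Quispe→Task T4 47 min, Osei→Task T6 84 min) adds 67.
No other one-to-one assignment undercuts 180 min.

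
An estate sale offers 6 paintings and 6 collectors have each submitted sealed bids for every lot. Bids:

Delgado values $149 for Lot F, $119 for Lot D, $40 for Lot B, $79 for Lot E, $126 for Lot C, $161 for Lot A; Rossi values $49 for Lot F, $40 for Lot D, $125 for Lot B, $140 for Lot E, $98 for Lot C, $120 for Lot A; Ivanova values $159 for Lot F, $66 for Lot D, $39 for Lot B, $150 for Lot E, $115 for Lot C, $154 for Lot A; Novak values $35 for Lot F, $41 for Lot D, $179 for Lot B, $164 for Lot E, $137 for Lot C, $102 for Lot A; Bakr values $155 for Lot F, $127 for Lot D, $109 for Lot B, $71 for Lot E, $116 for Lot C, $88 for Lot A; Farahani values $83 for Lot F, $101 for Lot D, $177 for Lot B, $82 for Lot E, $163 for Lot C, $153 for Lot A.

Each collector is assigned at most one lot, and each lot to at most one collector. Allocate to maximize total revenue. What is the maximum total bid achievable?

Maximum total: $929

Optimal: Delgado→Lot A ($161), Rossi→Lot E ($140), Ivanova→Lot F ($159), Novak→Lot B ($179), Bakr→Lot D ($127), Farahani→Lot C ($163) — total 161+140+159+179+127+163 = $929.
Next-best assignment: Delgado→Lot F, Rossi→Lot E, Ivanova→Lot A, Novak→Lot B, Bakr→Lot D, Farahani→Lot C = $912.
Swapping Ivanova↔Delgado (Ivanova→Lot A $154, Delgado→Lot F $149) loses 17.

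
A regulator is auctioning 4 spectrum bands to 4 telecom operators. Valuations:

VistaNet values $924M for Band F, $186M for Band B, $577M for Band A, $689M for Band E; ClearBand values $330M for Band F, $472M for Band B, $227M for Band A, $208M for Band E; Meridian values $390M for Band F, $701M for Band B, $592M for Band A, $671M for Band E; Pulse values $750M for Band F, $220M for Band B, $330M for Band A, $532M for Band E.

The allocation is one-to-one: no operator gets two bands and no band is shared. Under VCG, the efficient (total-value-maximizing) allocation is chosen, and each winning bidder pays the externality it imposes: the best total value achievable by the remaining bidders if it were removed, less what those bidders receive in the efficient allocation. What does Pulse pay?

Efficient allocation: VistaNet→Band F ($924M), ClearBand→Band B ($472M), Meridian→Band A ($592M), Pulse→Band E ($532M); total welfare W = $2520M.
Pulse receives Band E at value $532M, so the others get W − 532 = $1988M.
Without Pulse: best allocation of the remaining 3 bidders over all 4 bands is VistaNet→Band F ($924M), ClearBand→Band B ($472M), Meridian→Band E ($671M), total $2067M.
VCG payment = (others' best without Pulse) − (others' welfare with Pulse) = 2067 − 1988 = $79M.

Pulse pays $79M.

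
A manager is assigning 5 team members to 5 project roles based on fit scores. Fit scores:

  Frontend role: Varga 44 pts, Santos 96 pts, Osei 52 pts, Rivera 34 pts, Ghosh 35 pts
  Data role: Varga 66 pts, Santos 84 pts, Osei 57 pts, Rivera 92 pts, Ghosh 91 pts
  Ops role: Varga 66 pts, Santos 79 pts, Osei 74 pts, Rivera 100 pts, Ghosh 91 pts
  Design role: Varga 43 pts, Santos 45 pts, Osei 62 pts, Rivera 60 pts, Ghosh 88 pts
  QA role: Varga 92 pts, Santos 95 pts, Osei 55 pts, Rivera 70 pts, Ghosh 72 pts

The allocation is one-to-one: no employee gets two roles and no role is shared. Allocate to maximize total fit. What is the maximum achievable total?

Optimal: Varga→QA role (92 pts), Santos→Frontend role (96 pts), Osei→Ops role (74 pts), Rivera→Data role (92 pts), Ghosh→Design role (88 pts) — total 92+96+74+92+88 = 442 pts.
Column-greedy (each role in turn goes to its best remaining employee) gives 433 pts, worse by 9.
Swapping Santos↔Ghosh (Santos→Design role 45 pts, Ghosh→Frontend role 35 pts) loses 104.
Every other assignment is strictly worse.

Maximum total: 442 pts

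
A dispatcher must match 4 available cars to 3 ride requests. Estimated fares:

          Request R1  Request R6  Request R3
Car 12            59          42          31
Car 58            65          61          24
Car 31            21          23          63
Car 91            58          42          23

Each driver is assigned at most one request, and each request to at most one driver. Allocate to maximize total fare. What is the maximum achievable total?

Maximum total: $183

Optimal: Car 12→Request R1 ($59), Car 58→Request R6 ($61), Car 31→Request R3 ($63) — total 59+61+63 = $183.
Max-entry greedy (repeatedly take the single best remaining cell) gives $170, worse by 13.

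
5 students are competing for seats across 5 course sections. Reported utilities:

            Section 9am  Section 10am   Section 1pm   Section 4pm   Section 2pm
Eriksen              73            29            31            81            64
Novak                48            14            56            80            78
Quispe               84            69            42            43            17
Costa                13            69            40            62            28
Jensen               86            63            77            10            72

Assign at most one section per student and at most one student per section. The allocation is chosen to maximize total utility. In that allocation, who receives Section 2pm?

Optimal: Eriksen→Section 4pm (81 points), Novak→Section 2pm (78 points), Quispe→Section 9am (84 points), Costa→Section 10am (69 points), Jensen→Section 1pm (77 points) — total 81+78+84+69+77 = 389 points.
Column-greedy (each section in turn goes to its best remaining student) gives 320 points, worse by 69.
Swapping Novak↔Jensen (Novak→Section 1pm 56 points, Jensen→Section 2pm 72 points) loses 27.
Novak's own top section is Section 4pm (80 points), but forcing Novak→Section 4pm and reassigning the rest optimally gives only 374 points — worse by 15.

Novak receives Section 2pm.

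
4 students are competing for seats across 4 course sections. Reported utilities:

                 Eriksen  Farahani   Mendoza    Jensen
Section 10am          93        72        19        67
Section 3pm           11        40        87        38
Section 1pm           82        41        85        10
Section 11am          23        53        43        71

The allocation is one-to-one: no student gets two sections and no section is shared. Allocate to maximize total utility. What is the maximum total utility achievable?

Optimal: Eriksen→Section 1pm (82 points), Farahani→Section 10am (72 points), Mendoza→Section 3pm (87 points), Jensen→Section 11am (71 points) — total 82+72+87+71 = 312 points.
Column-greedy (each section in turn goes to its best remaining student) gives 292 points, worse by 20.
Next-best assignment: Eriksen→Section 10am, Farahani→Section 1pm, Mendoza→Section 3pm, Jensen→Section 11am = 292 points.
Swapping Jensen↔Mendoza (Jensen→Section 3pm 38 points, Mendoza→Section 11am 43 points) loses 77.
Checked against all permutations: 312 points is optimal.

Maximum total: 312 points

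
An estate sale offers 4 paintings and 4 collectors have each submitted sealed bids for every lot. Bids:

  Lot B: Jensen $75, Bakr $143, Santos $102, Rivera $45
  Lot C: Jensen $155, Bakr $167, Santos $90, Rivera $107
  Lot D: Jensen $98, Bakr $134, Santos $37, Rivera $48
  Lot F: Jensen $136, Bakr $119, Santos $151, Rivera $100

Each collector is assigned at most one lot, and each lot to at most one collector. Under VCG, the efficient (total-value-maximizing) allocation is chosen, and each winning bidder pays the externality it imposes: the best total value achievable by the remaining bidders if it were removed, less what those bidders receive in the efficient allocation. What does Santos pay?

Efficient allocation: Jensen→Lot D ($98), Bakr→Lot B ($143), Santos→Lot F ($151), Rivera→Lot C ($107); total welfare W = $499.
Santos receives Lot F at value $151, so the others get W − 151 = $348.
Without Santos: best allocation of the remaining 3 bidders over all 4 lots is Jensen→Lot C ($155), Bakr→Lot B ($143), Rivera→Lot F ($100), total $398.
VCG payment = (others' best without Santos) − (others' welfare with Santos) = 398 − 348 = $50.

Santos pays $50.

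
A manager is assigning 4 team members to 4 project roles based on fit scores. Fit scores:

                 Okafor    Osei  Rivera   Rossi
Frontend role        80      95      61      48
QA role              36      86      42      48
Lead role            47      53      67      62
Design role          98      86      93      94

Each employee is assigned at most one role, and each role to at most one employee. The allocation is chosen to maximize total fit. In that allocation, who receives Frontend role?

Optimal: Okafor→Frontend role (80 pts), Osei→QA role (86 pts), Rivera→Lead role (67 pts), Rossi→Design role (94 pts) — total 80+86+67+94 = 327 pts.
Max-entry greedy (repeatedly take the single best remaining cell) gives 308 pts, worse by 19.
Swapping Osei↔Rossi (Osei→Design role 86 pts, Rossi→QA role 48 pts) loses 46.
Okafor's own top role is Design role (98 pts), but forcing Okafor→Design role and reassigning the rest optimally gives only 308 pts — worse by 19.

Okafor receives Frontend role.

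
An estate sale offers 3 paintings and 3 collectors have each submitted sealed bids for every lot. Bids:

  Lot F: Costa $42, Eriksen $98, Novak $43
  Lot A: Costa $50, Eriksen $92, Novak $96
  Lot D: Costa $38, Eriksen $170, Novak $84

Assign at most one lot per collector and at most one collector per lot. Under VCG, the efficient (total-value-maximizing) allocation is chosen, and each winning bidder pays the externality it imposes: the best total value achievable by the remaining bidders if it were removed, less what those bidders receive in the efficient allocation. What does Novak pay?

Novak pays $8.

Efficient allocation: Costa→Lot F ($42), Eriksen→Lot D ($170), Novak→Lot A ($96); total welfare W = $308.
Novak receives Lot A at value $96, so the others get W − 96 = $212.
Without Novak: best allocation of the remaining 2 bidders over all 3 lots is Costa→Lot A ($50), Eriksen→Lot D ($170), total $220.
VCG payment = (others' best without Novak) − (others' welfare with Novak) = 220 − 212 = $8.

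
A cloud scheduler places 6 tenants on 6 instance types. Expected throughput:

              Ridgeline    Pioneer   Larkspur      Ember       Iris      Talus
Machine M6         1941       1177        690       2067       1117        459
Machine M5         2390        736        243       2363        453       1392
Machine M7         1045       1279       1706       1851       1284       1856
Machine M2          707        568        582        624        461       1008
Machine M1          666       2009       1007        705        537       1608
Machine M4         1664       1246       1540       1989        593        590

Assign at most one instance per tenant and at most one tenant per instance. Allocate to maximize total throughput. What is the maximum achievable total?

Max total: 10323 ops/s

This is the linear assignment problem.
Optimal: Ridgeline→Machine M5 (2390 ops/s), Pioneer→Machine M1 (2009 ops/s), Larkspur→Machine M4 (1540 ops/s), Ember→Machine M6 (2067 ops/s), Iris→Machine M2 (461 ops/s), Talus→Machine M7 (1856 ops/s) — total 2390+2009+1540+2067+461+1856 = 10323 ops/s.
Checked against all permutations: 10323 ops/s is optimal.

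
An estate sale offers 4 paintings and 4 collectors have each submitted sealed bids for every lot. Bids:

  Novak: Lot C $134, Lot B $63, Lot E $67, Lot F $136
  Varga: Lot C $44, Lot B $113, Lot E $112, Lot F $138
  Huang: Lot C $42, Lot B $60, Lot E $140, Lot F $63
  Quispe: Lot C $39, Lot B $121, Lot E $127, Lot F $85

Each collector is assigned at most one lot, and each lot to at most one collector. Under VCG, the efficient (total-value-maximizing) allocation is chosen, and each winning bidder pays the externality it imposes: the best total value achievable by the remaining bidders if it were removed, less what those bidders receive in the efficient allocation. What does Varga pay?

Varga pays $2.

Efficient allocation: Novak→Lot C ($134), Varga→Lot F ($138), Huang→Lot E ($140), Quispe→Lot B ($121); total welfare W = $533.
Varga receives Lot F at value $138, so the others get W − 138 = $395.
Without Varga: best allocation of the remaining 3 bidders over all 4 lots is Novak→Lot F ($136), Huang→Lot E ($140), Quispe→Lot B ($121), total $397.
VCG payment = (others' best without Varga) − (others' welfare with Varga) = 397 − 395 = $2.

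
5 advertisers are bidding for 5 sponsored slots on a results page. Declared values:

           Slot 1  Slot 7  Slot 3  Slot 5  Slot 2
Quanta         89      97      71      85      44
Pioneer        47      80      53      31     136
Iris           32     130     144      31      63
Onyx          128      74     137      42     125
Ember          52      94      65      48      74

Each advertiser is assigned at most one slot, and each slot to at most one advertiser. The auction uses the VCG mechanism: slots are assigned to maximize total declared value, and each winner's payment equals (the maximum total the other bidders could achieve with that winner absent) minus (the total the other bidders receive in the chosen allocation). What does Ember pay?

Ember pays $12.

Efficient allocation: Quanta→Slot 5 ($85), Pioneer→Slot 2 ($136), Iris→Slot 3 ($144), Onyx→Slot 1 ($128), Ember→Slot 7 ($94); total welfare W = $587.
Ember receives Slot 7 at value $94, so the others get W − 94 = $493.
Without Ember: best allocation of the remaining 4 bidders over all 5 slots is Quanta→Slot 7 ($97), Pioneer→Slot 2 ($136), Iris→Slot 3 ($144), Onyx→Slot 1 ($128), total $505.
VCG payment = (others' best without Ember) − (others' welfare with Ember) = 505 − 493 = $12.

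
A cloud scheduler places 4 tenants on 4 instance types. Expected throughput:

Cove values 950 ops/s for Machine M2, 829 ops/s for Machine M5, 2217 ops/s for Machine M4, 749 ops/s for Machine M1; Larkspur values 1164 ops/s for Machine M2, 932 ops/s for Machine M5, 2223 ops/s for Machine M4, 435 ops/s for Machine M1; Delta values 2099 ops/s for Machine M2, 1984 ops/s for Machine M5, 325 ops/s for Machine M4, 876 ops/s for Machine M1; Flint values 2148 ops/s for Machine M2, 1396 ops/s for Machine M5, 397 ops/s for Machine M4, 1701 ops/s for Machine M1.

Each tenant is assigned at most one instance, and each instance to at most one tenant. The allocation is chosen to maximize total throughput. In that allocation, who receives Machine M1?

Cove receives Machine M1.

This is the linear assignment problem.
Optimal: Cove→Machine M1 (749 ops/s), Larkspur→Machine M4 (2223 ops/s), Delta→Machine M5 (1984 ops/s), Flint→Machine M2 (2148 ops/s) — total 749+2223+1984+2148 = 7104 ops/s.
Next-best assignment: Cove→Machine M4, Larkspur→Machine M2, Delta→Machine M5, Flint→Machine M1 = 7066 ops/s.
Swapping Larkspur↔Delta (Larkspur→Machine M5 932 ops/s, Delta→Machine M4 325 ops/s) loses 2950.
Cove's own top instance is Machine M4 (2217 ops/s), but forcing Cove→Machine M4 and reassigning the rest optimally gives only 7066 ops/s — worse by 38.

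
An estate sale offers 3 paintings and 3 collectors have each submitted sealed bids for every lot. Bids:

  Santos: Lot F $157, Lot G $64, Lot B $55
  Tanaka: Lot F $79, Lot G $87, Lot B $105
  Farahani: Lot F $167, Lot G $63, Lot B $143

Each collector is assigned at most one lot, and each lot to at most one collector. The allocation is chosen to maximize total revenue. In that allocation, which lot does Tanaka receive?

Treat this as an assignment problem: match each collector to one lot.
Optimal: Santos→Lot F ($157), Tanaka→Lot G ($87), Farahani→Lot B ($143) — total 157+87+143 = $387.
Row-greedy (each collector in turn takes its best remaining lot) gives $325, worse by 62.
Next-best assignment: Santos→Lot G, Tanaka→Lot B, Farahani→Lot F = $336.
Tanaka's own top lot is Lot B ($105), but forcing Tanaka→Lot B and reassigning the rest optimally gives only $336 — worse by 51.

Tanaka receives Lot G.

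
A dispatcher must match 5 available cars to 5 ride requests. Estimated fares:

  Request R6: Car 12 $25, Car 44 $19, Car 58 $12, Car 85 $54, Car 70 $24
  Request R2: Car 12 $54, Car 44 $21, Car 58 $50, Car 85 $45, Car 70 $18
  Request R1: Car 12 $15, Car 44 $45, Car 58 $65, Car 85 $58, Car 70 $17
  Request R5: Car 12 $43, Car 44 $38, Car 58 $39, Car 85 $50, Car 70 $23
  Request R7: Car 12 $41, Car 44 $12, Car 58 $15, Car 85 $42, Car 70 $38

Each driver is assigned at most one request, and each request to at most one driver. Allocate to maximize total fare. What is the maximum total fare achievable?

Maximum total: $249

Optimal: Car 12→Request R2 ($54), Car 44→Request R5 ($38), Car 58→Request R1 ($65), Car 85→Request R6 ($54), Car 70→Request R7 ($38) — total 54+38+65+54+38 = $249.
Row-greedy (each driver in turn takes its best remaining request) gives $230, worse by 19.
Next-best assignment: Car 12→Request R2, Car 44→Request R1, Car 58→Request R5, Car 85→Request R6, Car 70→Request R7 = $230.
Swapping Car 58↔Car 44 (Car 58→Request R5 $39, Car 44→Request R1 $45) loses 19.
Checked against all permutations: $249 is optimal.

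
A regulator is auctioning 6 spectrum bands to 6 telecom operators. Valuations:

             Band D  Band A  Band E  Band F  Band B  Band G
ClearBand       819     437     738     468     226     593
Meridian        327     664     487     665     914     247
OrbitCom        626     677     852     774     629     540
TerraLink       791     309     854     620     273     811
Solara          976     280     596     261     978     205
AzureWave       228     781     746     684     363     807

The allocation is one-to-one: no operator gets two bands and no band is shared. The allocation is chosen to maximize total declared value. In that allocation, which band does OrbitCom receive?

Optimal: ClearBand→Band E ($738M), Meridian→Band B ($914M), OrbitCom→Band F ($774M), TerraLink→Band G ($811M), Solara→Band D ($976M), AzureWave→Band A ($781M) — total 738+914+774+811+976+781 = $4994M.
Row-greedy (each operator in turn takes its best remaining band) gives $4360M, worse by 634.
OrbitCom's own top band is Band E ($852M), but forcing OrbitCom→Band E and reassigning the rest optimally gives only $4906M — worse by 88.

OrbitCom receives Band F.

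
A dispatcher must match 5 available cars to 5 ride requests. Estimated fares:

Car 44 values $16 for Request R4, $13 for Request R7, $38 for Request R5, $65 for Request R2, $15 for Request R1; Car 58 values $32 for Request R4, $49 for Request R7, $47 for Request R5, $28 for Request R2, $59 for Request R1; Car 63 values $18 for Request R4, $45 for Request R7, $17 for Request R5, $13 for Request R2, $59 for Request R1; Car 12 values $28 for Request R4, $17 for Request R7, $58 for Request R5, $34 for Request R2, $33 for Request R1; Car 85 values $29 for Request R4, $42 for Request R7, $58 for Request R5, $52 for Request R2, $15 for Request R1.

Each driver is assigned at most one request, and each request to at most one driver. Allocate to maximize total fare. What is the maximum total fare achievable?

Maximum total: $260

This is a one-to-one assignment (maximum-weight bipartite matching).
Optimal: Car 44→Request R2 ($65), Car 58→Request R7 ($49), Car 63→Request R1 ($59), Car 12→Request R5 ($58), Car 85→Request R4 ($29) — total 65+49+59+58+29 = $260.
Max-entry greedy (repeatedly take the single best remaining cell) gives $256, worse by 4.
Every other assignment is strictly worse.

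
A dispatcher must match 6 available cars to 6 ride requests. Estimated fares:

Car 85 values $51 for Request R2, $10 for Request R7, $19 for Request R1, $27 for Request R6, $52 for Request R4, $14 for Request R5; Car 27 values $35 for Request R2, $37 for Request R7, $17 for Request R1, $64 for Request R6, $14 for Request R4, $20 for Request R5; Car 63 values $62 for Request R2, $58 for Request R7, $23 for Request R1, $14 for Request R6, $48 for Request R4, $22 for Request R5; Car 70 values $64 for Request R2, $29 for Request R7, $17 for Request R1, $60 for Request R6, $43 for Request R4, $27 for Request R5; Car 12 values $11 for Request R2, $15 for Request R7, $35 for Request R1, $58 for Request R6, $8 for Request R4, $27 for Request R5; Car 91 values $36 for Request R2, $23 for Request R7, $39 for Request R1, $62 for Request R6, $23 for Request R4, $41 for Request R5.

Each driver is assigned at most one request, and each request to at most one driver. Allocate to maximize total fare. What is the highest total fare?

Optimal: Car 85→Request R4 ($52), Car 27→Request R6 ($64), Car 63→Request R7 ($58), Car 70→Request R2 ($64), Car 12→Request R1 ($35), Car 91→Request R5 ($41) — total 52+64+58+64+35+41 = $314.
Row-greedy (each driver in turn takes its best remaining request) gives $283, worse by 31.

Maximum total: $314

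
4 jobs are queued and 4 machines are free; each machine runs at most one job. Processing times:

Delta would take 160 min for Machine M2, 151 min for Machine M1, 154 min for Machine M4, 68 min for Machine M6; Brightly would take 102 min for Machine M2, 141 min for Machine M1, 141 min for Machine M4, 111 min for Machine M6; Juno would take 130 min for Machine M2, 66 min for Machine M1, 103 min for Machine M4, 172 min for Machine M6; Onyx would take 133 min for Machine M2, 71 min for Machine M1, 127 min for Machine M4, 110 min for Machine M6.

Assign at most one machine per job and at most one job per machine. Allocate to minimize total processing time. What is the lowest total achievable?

Minimum total: 344 min

Optimal: Delta→Machine M6 (68 min), Brightly→Machine M2 (102 min), Juno→Machine M4 (103 min), Onyx→Machine M1 (71 min) — total 68+102+103+71 = 344 min.
Column-greedy (each machine in turn goes to its cheapest remaining job) gives 363 min, worse by 19.
Checked against all permutations: 344 min is optimal.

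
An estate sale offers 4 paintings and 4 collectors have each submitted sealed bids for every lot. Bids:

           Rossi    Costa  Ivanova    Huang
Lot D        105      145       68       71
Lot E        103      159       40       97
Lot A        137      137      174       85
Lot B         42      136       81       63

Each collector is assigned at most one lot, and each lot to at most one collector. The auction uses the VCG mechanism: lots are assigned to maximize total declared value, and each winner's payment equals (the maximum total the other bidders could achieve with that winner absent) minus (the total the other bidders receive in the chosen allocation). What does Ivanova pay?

Efficient allocation: Rossi→Lot D ($105), Costa→Lot B ($136), Ivanova→Lot A ($174), Huang→Lot E ($97); total welfare W = $512.
Ivanova receives Lot A at value $174, so the others get W − 174 = $338.
Without Ivanova: best allocation of the remaining 3 bidders over all 4 lots is Rossi→Lot A ($137), Costa→Lot D ($145), Huang→Lot E ($97), total $379.
VCG payment = (others' best without Ivanova) − (others' welfare with Ivanova) = 379 − 338 = $41.

Ivanova pays $41.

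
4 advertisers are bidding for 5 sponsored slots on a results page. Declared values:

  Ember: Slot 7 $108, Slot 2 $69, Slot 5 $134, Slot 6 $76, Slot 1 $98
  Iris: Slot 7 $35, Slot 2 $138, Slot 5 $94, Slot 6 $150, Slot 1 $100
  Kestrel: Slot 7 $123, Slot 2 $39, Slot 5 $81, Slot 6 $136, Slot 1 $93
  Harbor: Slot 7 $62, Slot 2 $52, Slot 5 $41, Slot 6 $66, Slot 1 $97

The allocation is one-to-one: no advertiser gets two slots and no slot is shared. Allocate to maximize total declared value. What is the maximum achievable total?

Max total: $505

Optimal: Ember→Slot 5 ($134), Iris→Slot 2 ($138), Kestrel→Slot 6 ($136), Harbor→Slot 1 ($97) — total 134+138+136+97 = $505.
Max-entry greedy (repeatedly take the single best remaining cell) gives $504, worse by 1.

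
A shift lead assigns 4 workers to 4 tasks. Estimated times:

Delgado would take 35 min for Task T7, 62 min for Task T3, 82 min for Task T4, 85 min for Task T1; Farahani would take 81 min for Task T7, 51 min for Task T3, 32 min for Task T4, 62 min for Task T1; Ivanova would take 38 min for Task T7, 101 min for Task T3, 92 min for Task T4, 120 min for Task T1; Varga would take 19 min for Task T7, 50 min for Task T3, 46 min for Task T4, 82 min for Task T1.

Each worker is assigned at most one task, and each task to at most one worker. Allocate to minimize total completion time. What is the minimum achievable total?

This is a one-to-one assignment (minimum-cost bipartite matching).
Optimal: Delgado→Task T1 (85 min), Farahani→Task T4 (32 min), Ivanova→Task T7 (38 min), Varga→Task T3 (50 min) — total 85+32+38+50 = 205 min.
Min-entry greedy (repeatedly take the single cheapest remaining cell) gives 233 min, worse by 28.
Every other assignment is strictly worse.

Minimum total: 205 min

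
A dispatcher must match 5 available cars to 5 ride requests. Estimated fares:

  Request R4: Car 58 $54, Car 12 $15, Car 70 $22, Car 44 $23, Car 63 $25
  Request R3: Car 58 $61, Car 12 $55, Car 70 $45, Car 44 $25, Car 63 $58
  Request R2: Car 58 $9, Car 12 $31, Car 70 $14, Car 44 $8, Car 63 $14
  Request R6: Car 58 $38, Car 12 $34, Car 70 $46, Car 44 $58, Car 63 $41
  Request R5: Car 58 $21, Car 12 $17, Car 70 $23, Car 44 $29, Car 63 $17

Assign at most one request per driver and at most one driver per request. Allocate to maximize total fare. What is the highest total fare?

Max total: $224

Optimal: Car 58→Request R4 ($54), Car 12→Request R2 ($31), Car 70→Request R5 ($23), Car 44→Request R6 ($58), Car 63→Request R3 ($58) — total 54+31+23+58+58 = $224.
Swapping Car 58↔Car 70 (Car 58→Request R5 $21, Car 70→Request R4 $22) loses 34.
Checked against all permutations: $224 is optimal.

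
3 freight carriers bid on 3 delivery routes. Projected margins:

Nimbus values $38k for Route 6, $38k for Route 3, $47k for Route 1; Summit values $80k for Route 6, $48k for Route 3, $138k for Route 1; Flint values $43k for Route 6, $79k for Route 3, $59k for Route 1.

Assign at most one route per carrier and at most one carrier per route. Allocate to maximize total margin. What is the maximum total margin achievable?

Maximum total: $255k

Optimal: Nimbus→Route 6 ($38k), Summit→Route 1 ($138k), Flint→Route 3 ($79k) — total 38+138+79 = $255k.
Column-greedy (each route in turn goes to its best remaining carrier) gives $206k, worse by 49.
Next-best assignment: Nimbus→Route 3, Summit→Route 1, Flint→Route 6 = $219k.
Checked against all permutations: $255k is optimal.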